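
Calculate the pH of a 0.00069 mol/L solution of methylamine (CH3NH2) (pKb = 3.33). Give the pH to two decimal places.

pH = 10.58

CH3NH2 + H2O ⇌ CH3NH3+ + OH-
Kb = 10^(−3.33) = 4.68 × 10^-4
Kb = x²/(0.00069 − x) = 4.68 × 10^-4
x is not negligible relative to C₀; solve x² + 0.000468·x − 3.23e-07 = 0.
x = [−0.000468 + √(0.000468² + 1.29e-06)]/2 = 3.81 × 10^-4 M
pOH = 3.42, so pH = 14.00 − pOH = 10.58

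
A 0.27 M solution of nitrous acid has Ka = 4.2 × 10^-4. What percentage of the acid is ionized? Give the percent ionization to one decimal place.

3.9%

HNO2 ⇌ NO2- + H+; let x = [H+] at equilibrium.
x ≈ √(Ka·C₀) = √(4.2 × 10^-4 × 0.27) = 1.06 × 10^-2 M
Fraction ionized = 1.06 × 10^-2 / 0.27 = 0.0393 → 3.9%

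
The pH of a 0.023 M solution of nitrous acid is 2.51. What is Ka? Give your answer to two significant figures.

Ka = 4.8 × 10^-4

[H+] = 10^(-2.51) = 3.09 × 10^-3 M
At equilibrium [HA] = 0.023 − 3.09 × 10^-3 = 1.99 × 10^-2 M
Ka = [H+][A-]/[HA] = (3.09 × 10^-3)² / 1.99 × 10^-2 = 4.8 × 10^-4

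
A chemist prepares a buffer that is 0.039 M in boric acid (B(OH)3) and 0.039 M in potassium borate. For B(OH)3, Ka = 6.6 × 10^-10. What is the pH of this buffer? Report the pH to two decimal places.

pH = 9.18

pKa = −log(6.6 × 10^-10) = 9.180
pH = pKa + log([A⁻]/[HA]) = 9.180 + log(0.039/0.039)
pH = 9.180 + (+0.000) = 9.18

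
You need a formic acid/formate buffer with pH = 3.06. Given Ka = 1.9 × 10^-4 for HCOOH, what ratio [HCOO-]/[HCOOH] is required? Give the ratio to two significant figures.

ratio = 0.22

pKa = -log(1.9 × 10^-4) = 3.721
pH = pKa + log(r) ⇒ log(r) = 3.06 − 3.721 = -0.661
r = [HCOO-]/[HCOOH] = 10^(-0.661) = 0.218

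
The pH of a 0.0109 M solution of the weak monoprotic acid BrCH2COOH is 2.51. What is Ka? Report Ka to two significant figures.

Ka = 1.2 × 10^-3

[H+] = 10^(-2.51) = 3.09 × 10^-3 M
At equilibrium [HA] = 0.0109 − 3.09 × 10^-3 = 7.81 × 10^-3 M
Ka = [H+][A-]/[HA] = (3.09 × 10^-3)² / 7.81 × 10^-3 = 1.2 × 10^-3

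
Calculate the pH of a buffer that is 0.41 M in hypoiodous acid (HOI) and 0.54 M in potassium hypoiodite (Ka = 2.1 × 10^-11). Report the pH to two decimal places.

pKa = −log(2.1 × 10^-11) = 10.678
Henderson–Hasselbalch: pH = pKa + log([OI-]/[HOI]) = 10.678 + log(0.54/0.41)
pH = 10.678 + (+0.120) = 10.80

pH = 10.80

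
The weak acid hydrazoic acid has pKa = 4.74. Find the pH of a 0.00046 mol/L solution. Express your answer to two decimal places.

HN3 ⇌ N3- + H+
Ka = 10^(−4.74) = 1.82 × 10^-5
From the ICE table, Ka = x²/(0.00046 − x) = 1.82 × 10^-5.
The 5% rule fails; solving x² + Ka·x − Ka·C₀ = 0 exactly:
x = [−1.82e-05 + √(1.82e-05² + 3.35e-08)]/2 = 8.29 × 10^-5 M
pH = −log[H+] = −log(8.29 × 10^-5) = 4.08

pH = 4.08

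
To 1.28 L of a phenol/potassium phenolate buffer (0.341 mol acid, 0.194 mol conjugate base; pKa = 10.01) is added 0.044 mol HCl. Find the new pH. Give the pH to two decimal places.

pH = 9.60

Added H+ converts C6H5O- to C6H5OH: C6H5OH → 0.385 mol, C6H5O- → 0.15 mol.
Henderson–Hasselbalch with mole ratio 0.15/0.385: pH = 10.01 + (-0.409)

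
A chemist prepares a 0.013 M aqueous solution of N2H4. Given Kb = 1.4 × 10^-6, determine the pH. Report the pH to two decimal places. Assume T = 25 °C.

N2H4 + H2O ⇌ N2H5+ + OH-
Kb = [OH-]²/(0.013 − [OH-]) = 1.4 × 10^-6
Neglecting [OH-] in the denominator: [OH-] = √(1.4 × 10^-6 × 0.013) = 1.35 × 10^-4 M
([OH-]/C₀ = 1% < 5%, so the approximation holds.)
pOH = −log(1.35 × 10^-4) = 3.87; pH = 14.00 − 3.87 = 10.13

pH = 10.13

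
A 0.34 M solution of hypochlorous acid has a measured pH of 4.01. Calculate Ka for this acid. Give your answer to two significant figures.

Ka = 2.8 × 10^-8

[H+] = 10^(-4.01) = 9.77 × 10^-5 M
At equilibrium [HA] = 0.34 − 9.77 × 10^-5 = 3.40 × 10^-1 M
Ka = [H+][A-]/[HA] = (9.77 × 10^-5)² / 3.40 × 10^-1 = 2.8 × 10^-8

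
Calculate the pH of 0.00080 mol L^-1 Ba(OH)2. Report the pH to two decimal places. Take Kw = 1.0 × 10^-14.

Ba(OH)2 is a strong base (each formula unit releases 2 OH-); [OH-] = 0.0016 M.
pOH = -log(0.0016) = 2.80
pH = 14.00 - 2.80 = 11.20

pH = 11.20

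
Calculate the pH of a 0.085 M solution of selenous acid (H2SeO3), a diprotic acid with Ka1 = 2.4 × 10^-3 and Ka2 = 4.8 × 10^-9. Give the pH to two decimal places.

Ka1 ≫ Ka2, so treat the first dissociation as the only significant source of H+.
Ka1 = x²/(0.085 − x) = 2.4 × 10^-3
Solving the quadratic: x = (−Ka1 + √(Ka1² + 4·Ka1·C₀))/2 = 1.31 × 10^-2 M
pH = −log(1.31 × 10^-2) = 1.88

pH = 1.88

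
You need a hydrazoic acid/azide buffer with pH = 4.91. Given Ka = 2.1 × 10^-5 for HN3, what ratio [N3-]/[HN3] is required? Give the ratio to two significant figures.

ratio = 1.7

pKa = -log(2.1 × 10^-5) = 4.678
pH = pKa + log(r) ⇒ log(r) = 4.91 − 4.678 = +0.232
r = [N3-]/[HN3] = 10^(+0.232) = 1.71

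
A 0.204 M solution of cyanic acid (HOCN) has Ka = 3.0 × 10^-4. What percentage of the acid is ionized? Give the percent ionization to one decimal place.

3.8%

HOCN ⇌ OCN- + H+; let x = [H+] at equilibrium.
x ≈ √(Ka·C₀) = √(3.0 × 10^-4 × 0.204) = 7.82 × 10^-3 M
% ionization = x/C₀ × 100% = 7.82 × 10^-3/0.204 × 100% = 3.8%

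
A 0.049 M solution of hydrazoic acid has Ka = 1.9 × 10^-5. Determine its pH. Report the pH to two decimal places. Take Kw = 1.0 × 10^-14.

pH = 3.02

HN3 ⇌ N3- + H+
Ka = [H+]²/(0.049 − [H+]) = 1.9 × 10^-5
Assume [H+] ≪ 0.049: [H+] ≈ √(1.9 × 10^-5 × 0.049) = 9.65 × 10^-4 M
pH = −log[H+] = −log(9.65 × 10^-4) = 3.02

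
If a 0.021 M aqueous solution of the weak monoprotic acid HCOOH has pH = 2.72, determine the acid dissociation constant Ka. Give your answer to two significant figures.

[H+] = 10^(-2.72) = 1.91 × 10^-3 M
At equilibrium [HA] = 0.021 − 1.91 × 10^-3 = 1.91 × 10^-2 M
Ka = [H+][A-]/[HA] = (1.91 × 10^-3)² / 1.91 × 10^-2 = 1.9 × 10^-4

Ka = 1.9 × 10^-4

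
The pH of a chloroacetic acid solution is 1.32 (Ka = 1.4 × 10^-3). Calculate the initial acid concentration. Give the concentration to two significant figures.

C₀ = 1.7 M

[H+] = 10^(-1.32) = 4.79 × 10^-2 M = x
Ka = x²/(C₀ − x) ⇒ C₀ = x + x²/Ka
C₀ = 4.79 × 10^-2 + (4.79 × 10^-2)²/(1.4 × 10^-3) = 1.69 M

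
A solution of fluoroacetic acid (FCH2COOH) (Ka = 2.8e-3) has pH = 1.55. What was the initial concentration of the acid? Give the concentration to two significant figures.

[H+] = 10^(-1.55) = 2.82 × 10^-2 M = x
Ka = x²/(C₀ − x) ⇒ C₀ = x + x²/Ka
C₀ = 2.82 × 10^-2 + (2.82 × 10^-2)²/(2.8 × 10^-3) = 3.12 × 10^-1 M

C₀ = 3.1 × 10^-1 M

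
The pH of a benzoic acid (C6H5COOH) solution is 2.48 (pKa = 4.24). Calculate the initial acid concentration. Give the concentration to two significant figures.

C₀ = 1.9 × 10^-1 M

[H+] = 10^(-2.48) = 3.31 × 10^-3 M = x
Ka = 10^(−4.24) = 5.75 × 10^-5
Ka = x²/(C₀ − x) ⇒ C₀ = x + x²/Ka
C₀ = 3.31 × 10^-3 + (3.31 × 10^-3)²/(5.75 × 10^-5) = 1.94 × 10^-1 M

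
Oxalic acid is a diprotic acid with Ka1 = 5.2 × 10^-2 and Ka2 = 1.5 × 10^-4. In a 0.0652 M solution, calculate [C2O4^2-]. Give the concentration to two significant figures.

1.5 × 10^-4 M

First ionization gives [H+] ≈ [HC2O4-] = 3.78 × 10^-2 M.
Second step: Ka2 = [H+][C2O4^2-]/[HC2O4-] ≈ [C2O4^2-] (since [H+] ≈ [HC2O4-]).
So [C2O4^2-] ≈ Ka2.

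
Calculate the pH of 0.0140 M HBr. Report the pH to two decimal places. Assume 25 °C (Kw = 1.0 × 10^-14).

pH = 1.85

HBr is a strong acid and dissociates completely, so [H+] = 0.0140 M.
pH = -log(0.014) = 1.85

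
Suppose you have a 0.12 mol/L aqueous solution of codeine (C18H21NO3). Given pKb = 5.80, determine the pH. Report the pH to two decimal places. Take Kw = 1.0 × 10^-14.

pH = 10.64

C18H21NO3 + H2O ⇌ C18H22NO3+ + OH-
Kb = 10^(−5.80) = 1.58 × 10^-6
From the ICE table, Kb = x²/(0.12 − x) = 1.58 × 10^-6.
Assume x ≪ 0.12: x ≈ √(1.58 × 10^-6 × 0.12) = 4.35 × 10^-4 M
pOH = −log(4.35 × 10^-4) = 3.36; pH = 14.00 − 3.36 = 10.64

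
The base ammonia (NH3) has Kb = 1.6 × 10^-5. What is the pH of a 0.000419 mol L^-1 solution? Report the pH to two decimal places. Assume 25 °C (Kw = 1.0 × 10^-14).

pH = 9.87

NH3 + H2O ⇌ NH4+ + OH-
From the ICE table, Kb = x²/(0.000419 − x) = 1.6 × 10^-5.
x is not negligible relative to C₀; solve x² + 1.6e-05·x − 6.7e-09 = 0.
x = (−Kb + √(Kb² + 4·Kb·C₀))/2 = 7.43 × 10^-5 M
pOH = 4.13, so pH = 14.00 − pOH = 9.87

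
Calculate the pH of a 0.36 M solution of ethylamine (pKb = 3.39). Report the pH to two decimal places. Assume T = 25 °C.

pH = 12.08

C2H5NH2 + H2O ⇌ C2H5NH3+ + OH-
Kb = 10^(−3.39) = 4.07 × 10^-4
From the ICE table, Kb = x²/(0.36 − x) = 4.07 × 10^-4.
Assume x ≪ 0.36: x ≈ √(4.07 × 10^-4 × 0.36) = 1.21 × 10^-2 M
pOH = 1.92, so pH = 14.00 − pOH = 12.08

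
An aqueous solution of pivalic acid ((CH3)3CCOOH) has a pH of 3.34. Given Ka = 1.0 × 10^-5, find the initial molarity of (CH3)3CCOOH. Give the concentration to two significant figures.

[H+] = 10^(-3.34) = 4.57 × 10^-4 M = x
Ka = x²/(C₀ − x) ⇒ C₀ = x + x²/Ka
C₀ = 4.57 × 10^-4 + (4.57 × 10^-4)²/(1.0 × 10^-5) = 2.13 × 10^-2 M

C₀ = 2.1 × 10^-2 M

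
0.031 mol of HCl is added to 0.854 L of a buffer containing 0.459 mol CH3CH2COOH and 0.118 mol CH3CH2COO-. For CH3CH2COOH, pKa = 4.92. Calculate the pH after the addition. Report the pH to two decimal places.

pH = 4.17

Added H+ converts CH3CH2COO- to CH3CH2COOH: CH3CH2COOH → 0.49 mol, CH3CH2COO- → 0.087 mol.
pH = pKa + log(n_CH3CH2COO-/n_CH3CH2COOH) = 4.92 + log(0.087/0.49) = 4.92 + (-0.751)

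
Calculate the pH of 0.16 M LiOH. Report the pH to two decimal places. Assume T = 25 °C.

LiOH is a strong base; [OH-] = 0.16 M.
pOH = -log(0.16) = 0.80
pH = 14.00 - 0.80 = 13.20

pH = 13.20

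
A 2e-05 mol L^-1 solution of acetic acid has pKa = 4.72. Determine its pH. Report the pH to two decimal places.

CH3COOH ⇌ CH3COO- + H+
Ka = 10^(−4.72) = 1.91 × 10^-5
Ka = [H+]²/(2e-05 − [H+]) = 1.91 × 10^-5
[H+] is not negligible relative to C₀; solve [H+]² + 1.91e-05·[H+] − 3.82e-10 = 0.
[H+] = (−Ka + √(Ka² + 4·Ka·C₀))/2 = 1.22 × 10^-5 M
pH = −log(1.22 × 10^-5) = 4.91

pH = 4.91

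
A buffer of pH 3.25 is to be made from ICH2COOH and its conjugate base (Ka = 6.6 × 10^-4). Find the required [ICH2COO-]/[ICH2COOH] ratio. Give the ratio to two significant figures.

ratio = 1.2

pKa = -log(6.6 × 10^-4) = 3.180
pH = pKa + log(r) ⇒ log(r) = 3.25 − 3.180 = +0.070
r = [ICH2COO-]/[ICH2COOH] = 10^(+0.070) = 1.17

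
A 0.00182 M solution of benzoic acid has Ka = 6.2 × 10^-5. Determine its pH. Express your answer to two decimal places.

pH = 3.51

C6H5COOH ⇌ C6H5COO- + H+
Let x = [H+] at equilibrium. Ka = x²/(0.00182 − x).
Here C₀/Ka ≈ 29.4, so the small-x approximation fails. Use the quadratic:
x = (−Ka + √(Ka² + 4·Ka·C₀))/2 = 3.06 × 10^-4 M
pH = −log[H+] = −log(3.06 × 10^-4) = 3.51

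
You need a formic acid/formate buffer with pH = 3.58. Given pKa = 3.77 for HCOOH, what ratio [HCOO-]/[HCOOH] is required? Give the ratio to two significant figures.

ratio = 0.65

pH = pKa + log(r) ⇒ log(r) = 3.58 − 3.77 = -0.19
r = [HCOO-]/[HCOOH] = 10^(-0.19) = 0.646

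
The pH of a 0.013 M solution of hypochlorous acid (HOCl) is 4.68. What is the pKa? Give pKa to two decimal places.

[H+] = 10^(-4.68) = 2.09 × 10^-5 M
At equilibrium [HA] = 0.013 − 2.09 × 10^-5 = 1.30 × 10^-2 M
Ka = [H+][A-]/[HA] = (2.09 × 10^-5)² / 1.30 × 10^-2 = 3.36 × 10^-8
pKa = -log(3.36 × 10^-8) = 7.47

pKa = 7.47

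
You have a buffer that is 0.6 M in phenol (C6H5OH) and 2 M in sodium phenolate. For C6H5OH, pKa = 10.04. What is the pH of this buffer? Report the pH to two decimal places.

pH = pKa + log([A⁻]/[HA]) = 10.04 + log(2/0.6)
pH = 10.04 + (+0.523) = 10.56

pH = 10.56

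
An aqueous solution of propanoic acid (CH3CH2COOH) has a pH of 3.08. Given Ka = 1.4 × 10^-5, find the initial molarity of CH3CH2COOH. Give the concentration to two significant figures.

[H+] = 10^(-3.08) = 8.32 × 10^-4 M = x
Ka = x²/(C₀ − x) ⇒ C₀ = x + x²/Ka
C₀ = 8.32 × 10^-4 + (8.32 × 10^-4)²/(1.4 × 10^-5) = 5.03 × 10^-2 M

C₀ = 5.0 × 10^-2 M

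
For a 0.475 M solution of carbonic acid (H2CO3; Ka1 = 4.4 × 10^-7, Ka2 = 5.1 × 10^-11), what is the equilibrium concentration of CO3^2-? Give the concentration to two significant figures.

5.1 × 10^-11 M

First ionization gives [H+] ≈ [HCO3-] = 4.57 × 10^-4 M.
Second step: Ka2 = [H+][CO3^2-]/[HCO3-] ≈ [CO3^2-] (since [H+] ≈ [HCO3-]).
So [CO3^2-] ≈ Ka2.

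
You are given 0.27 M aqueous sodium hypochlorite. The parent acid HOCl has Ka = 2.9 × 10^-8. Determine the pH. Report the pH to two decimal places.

OCl- is the conjugate base of the weak acid HOCl.
Kb = Kw/Ka = 1.0×10^-14 / 2.9 × 10^-8 = 3.45 × 10^-7
Let x = [OH-] at equilibrium. Kb = x²/(0.27 − x).
Assume x ≪ 0.27: x ≈ √(3.45 × 10^-7 × 0.27) = 3.05 × 10^-4 M
pOH = 3.52, so pH = 14.00 − pOH = 10.48

pH = 10.48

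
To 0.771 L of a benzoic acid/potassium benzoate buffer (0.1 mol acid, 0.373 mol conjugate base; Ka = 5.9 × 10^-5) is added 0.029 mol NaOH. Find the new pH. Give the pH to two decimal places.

pH = 4.98

After neutralization: n(C6H5COOH) = 0.071 mol, n(C6H5COO-) = 0.402 mol.
pKa = −log(5.9 × 10^-5) = 4.229
pH = pKa + log([A⁻]/[HA]) = 4.229 + log(0.402/0.071) = 4.229 +0.753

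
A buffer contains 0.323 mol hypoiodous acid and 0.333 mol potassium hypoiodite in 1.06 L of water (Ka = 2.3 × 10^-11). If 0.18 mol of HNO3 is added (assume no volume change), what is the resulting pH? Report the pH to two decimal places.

After neutralization: n(HOI) = 0.503 mol, n(OI-) = 0.153 mol.
pKa = −log(2.3 × 10^-11) = 10.638
Henderson–Hasselbalch with mole ratio 0.153/0.503: pH = 10.638 + (-0.517)

pH = 10.12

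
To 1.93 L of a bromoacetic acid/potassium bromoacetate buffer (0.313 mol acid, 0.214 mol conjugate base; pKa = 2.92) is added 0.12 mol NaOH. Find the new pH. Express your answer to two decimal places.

After neutralization: n(BrCH2COOH) = 0.193 mol, n(BrCH2COO-) = 0.334 mol.
pH = pKa + log(n_BrCH2COO-/n_BrCH2COOH) = 2.92 + log(0.334/0.193) = 2.92 + (+0.238)

pH = 3.16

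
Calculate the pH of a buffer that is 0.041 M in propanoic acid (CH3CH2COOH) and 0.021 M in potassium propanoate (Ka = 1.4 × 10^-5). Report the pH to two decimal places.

pKa = −log(1.4 × 10^-5) = 4.854
Using pH = pKa + log([base]/[acid]) with [base]/[acid] = 0.021/0.041:
pH = 4.854 + (-0.291) = 4.56

pH = 4.56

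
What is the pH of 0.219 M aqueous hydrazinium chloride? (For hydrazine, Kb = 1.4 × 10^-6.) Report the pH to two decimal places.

N2H5+ is the conjugate acid of the weak base N2H4.
Ka = Kw/Kb = 1.0×10^-14 / 1.4 × 10^-6 = 7.14 × 10^-9
Ka = [H+]²/(0.219 − [H+]) = 7.14 × 10^-9
Assume [H+] ≪ 0.219: [H+] ≈ √(7.14 × 10^-9 × 0.219) = 3.95 × 10^-5 M
([H+]/C₀ = 0.018% < 5%, so the approximation holds.)
pH = −log(3.95 × 10^-5) = 4.40

pH = 4.40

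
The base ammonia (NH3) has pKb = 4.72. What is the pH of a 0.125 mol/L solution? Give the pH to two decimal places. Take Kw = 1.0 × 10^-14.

pH = 11.19

NH3 + H2O ⇌ NH4+ + OH-
Kb = 10^(−4.72) = 1.91 × 10^-5
From the ICE table, Kb = x²/(0.125 − x) = 1.91 × 10^-5.
Assume x ≪ 0.125: x ≈ √(1.91 × 10^-5 × 0.125) = 1.55 × 10^-3 M
(x/C₀ = 1.2% < 5%, so the approximation holds.)
pOH = −log(1.55 × 10^-3) = 2.81; pH = 14.00 − 2.81 = 11.19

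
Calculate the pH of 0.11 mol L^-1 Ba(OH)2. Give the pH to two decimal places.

Ba(OH)2 is a strong base (each formula unit releases 2 OH-); [OH-] = 0.22 M.
pOH = -log(0.22) = 0.66
pH = 14.00 - 0.66 = 13.34

pH = 13.34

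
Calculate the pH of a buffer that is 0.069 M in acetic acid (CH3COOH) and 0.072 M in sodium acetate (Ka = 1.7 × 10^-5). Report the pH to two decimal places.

pH = 4.79

pKa = −log(1.7 × 10^-5) = 4.770
pH = pKa + log([A⁻]/[HA]) = 4.770 + log(0.072/0.069)
pH = 4.770 + (+0.018) = 4.79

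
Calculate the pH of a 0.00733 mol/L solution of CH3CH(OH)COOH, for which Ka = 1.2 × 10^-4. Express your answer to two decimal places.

CH3CH(OH)COOH ⇌ CH3CH(OH)COO- + H+
Ka = [H+]²/(0.00733 − [H+]) = 1.2 × 10^-4
[H+] is not negligible relative to C₀; solve [H+]² + 0.00012·[H+] − 8.8e-07 = 0.
[H+] = (−Ka + √(Ka² + 4·Ka·C₀))/2 = 8.80 × 10^-4 M
pH = −log(8.80 × 10^-4) = 3.06

pH = 3.06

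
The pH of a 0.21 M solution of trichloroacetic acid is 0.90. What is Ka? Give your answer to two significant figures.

[H+] = 10^(-0.90) = 1.26 × 10^-1 M
At equilibrium [HA] = 0.21 − 1.26 × 10^-1 = 8.40 × 10^-2 M
Ka = [H+][A-]/[HA] = (1.26 × 10^-1)² / 8.40 × 10^-2 = 1.9 × 10^-1

Ka = 1.9 × 10^-1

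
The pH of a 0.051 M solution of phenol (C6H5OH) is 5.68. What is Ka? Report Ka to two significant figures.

[H+] = 10^(-5.68) = 2.09 × 10^-6 M
At equilibrium [HA] = 0.051 − 2.09 × 10^-6 = 5.10 × 10^-2 M
Ka = [H+][A-]/[HA] = (2.09 × 10^-6)² / 5.10 × 10^-2 = 8.6 × 10^-11

Ka = 8.6 × 10^-11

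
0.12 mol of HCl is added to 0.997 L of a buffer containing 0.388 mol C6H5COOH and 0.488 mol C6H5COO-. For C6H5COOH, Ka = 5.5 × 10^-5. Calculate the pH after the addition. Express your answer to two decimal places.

pH = 4.12

Added H+ converts C6H5COO- to C6H5COOH: C6H5COOH → 0.508 mol, C6H5COO- → 0.368 mol.
pKa = −log(5.5 × 10^-5) = 4.260
pH = pKa + log([A⁻]/[HA]) = 4.260 + log(0.368/0.508) = 4.260 -0.140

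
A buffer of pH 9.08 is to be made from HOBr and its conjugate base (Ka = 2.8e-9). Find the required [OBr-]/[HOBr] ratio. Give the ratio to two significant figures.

pKa = -log(2.8 × 10^-9) = 8.553
pH = pKa + log(r) ⇒ log(r) = 9.08 − 8.553 = +0.527
r = [OBr-]/[HOBr] = 10^(+0.527) = 3.37

ratio = 3.4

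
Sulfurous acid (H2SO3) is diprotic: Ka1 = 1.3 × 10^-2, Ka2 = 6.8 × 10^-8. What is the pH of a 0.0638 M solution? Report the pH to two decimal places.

pH = 1.64

Ka1 ≫ Ka2, so treat the first dissociation as the only significant source of H+.
Ka1 = x²/(0.0638 − x) = 1.3 × 10^-2
Solving the quadratic: x = (−Ka1 + √(Ka1² + 4·Ka1·C₀))/2 = 2.30 × 10^-2 M
pH = −log(2.30 × 10^-2) = 1.64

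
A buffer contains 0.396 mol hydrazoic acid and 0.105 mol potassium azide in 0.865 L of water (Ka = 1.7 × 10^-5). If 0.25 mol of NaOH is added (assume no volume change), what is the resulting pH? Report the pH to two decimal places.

OH- converts HN3 to N3-: HN3 → 0.146 mol, N3- → 0.355 mol.
pKa = −log(1.7 × 10^-5) = 4.770
Henderson–Hasselbalch with mole ratio 0.355/0.146: pH = 4.770 + (+0.386)

pH = 5.16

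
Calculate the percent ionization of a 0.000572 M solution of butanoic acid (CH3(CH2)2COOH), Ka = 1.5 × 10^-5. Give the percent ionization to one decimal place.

CH3(CH2)2COOH ⇌ CH3(CH2)2COO- + H+; let x = [H+] at equilibrium.
Solve x² + 1.5e-05x − 8.58e-09 = 0 → x = 8.54 × 10^-5 M
Fraction ionized = 8.54 × 10^-5 / 0.000572 = 0.1493 → 14.9%

14.9%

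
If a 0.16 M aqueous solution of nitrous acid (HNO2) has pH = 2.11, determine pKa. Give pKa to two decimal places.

pKa = 3.40

[H+] = 10^(-2.11) = 7.76 × 10^-3 M
At equilibrium [HA] = 0.16 − 7.76 × 10^-3 = 1.52 × 10^-1 M
Ka = [H+][A-]/[HA] = (7.76 × 10^-3)² / 1.52 × 10^-1 = 3.96 × 10^-4
pKa = -log(3.96 × 10^-4) = 3.40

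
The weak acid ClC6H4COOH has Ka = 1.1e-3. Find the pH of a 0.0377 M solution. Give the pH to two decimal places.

ClC6H4COOH ⇌ ClC6H4COO- + H+
Ka = x²/(0.0377 − x) = 1.1 × 10^-3
Here C₀/Ka ≈ 34.3, so the small-x approximation fails. Use the quadratic:
x = (−Ka + √(Ka² + 4·Ka·C₀))/2 = 5.91 × 10^-3 M
pH = −log[H+] = −log(5.91 × 10^-3) = 2.23

pH = 2.23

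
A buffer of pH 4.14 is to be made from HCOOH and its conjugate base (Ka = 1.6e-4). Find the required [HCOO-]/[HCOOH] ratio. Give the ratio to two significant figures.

ratio = 2.2

pKa = -log(1.6 × 10^-4) = 3.796
pH = pKa + log(r) ⇒ log(r) = 4.14 − 3.796 = +0.344
r = [HCOO-]/[HCOOH] = 10^(+0.344) = 2.21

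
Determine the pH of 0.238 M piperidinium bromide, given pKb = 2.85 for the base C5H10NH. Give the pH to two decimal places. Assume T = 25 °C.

C5H10NH2+ is the conjugate acid of the weak base C5H10NH.
Kb = 10^(−2.85) = 1.41 × 10^-3
Ka = Kw/Kb = 1.0×10^-14 / 1.41 × 10^-3 = 7.09 × 10^-12
From the ICE table, Ka = [H+]²/(0.238 − [H+]) = 7.09 × 10^-12.
Assume [H+] ≪ 0.238: [H+] ≈ √(7.09 × 10^-12 × 0.238) = 1.30 × 10^-6 M
([H+]/C₀ = 0.00055% < 5%, so the approximation holds.)
pH = −log[H+] = −log(1.30 × 10^-6) = 5.89

pH = 5.89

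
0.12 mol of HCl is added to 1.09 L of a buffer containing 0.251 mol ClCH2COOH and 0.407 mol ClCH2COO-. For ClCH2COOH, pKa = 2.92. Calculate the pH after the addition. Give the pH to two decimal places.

pH = 2.81

After neutralization: n(ClCH2COOH) = 0.371 mol, n(ClCH2COO-) = 0.287 mol.
Henderson–Hasselbalch with mole ratio 0.287/0.371: pH = 2.92 + (-0.111)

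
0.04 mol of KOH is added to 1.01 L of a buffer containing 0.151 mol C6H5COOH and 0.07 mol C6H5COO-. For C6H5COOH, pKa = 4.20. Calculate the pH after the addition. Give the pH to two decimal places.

pH = 4.20

After neutralization: n(C6H5COOH) = 0.111 mol, n(C6H5COO-) = 0.11 mol.
pH = pKa + log(n_C6H5COO-/n_C6H5COOH) = 4.20 + log(0.11/0.111) = 4.20 + (-0.004)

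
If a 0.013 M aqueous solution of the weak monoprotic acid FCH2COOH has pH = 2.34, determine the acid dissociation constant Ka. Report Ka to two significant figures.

Ka = 2.5 × 10^-3

[H+] = 10^(-2.34) = 4.57 × 10^-3 M
At equilibrium [HA] = 0.013 − 4.57 × 10^-3 = 8.43 × 10^-3 M
Ka = [H+][A-]/[HA] = (4.57 × 10^-3)² / 8.43 × 10^-3 = 2.5 × 10^-3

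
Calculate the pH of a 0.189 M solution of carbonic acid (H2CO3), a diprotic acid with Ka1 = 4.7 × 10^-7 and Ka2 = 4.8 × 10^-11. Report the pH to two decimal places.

Since Ka1 ≫ Ka2, the first ionization dominates [H+].
Ka1 = x²/(0.189 − x) = 4.7 × 10^-7
x ≈ √(4.7 × 10^-7 × 0.189) = 2.98 × 10^-4 M
pH = −log(2.98 × 10^-4) = 3.53

pH = 3.53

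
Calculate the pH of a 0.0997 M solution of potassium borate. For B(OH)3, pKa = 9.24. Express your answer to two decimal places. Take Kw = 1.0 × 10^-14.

pH = 11.12

B(OH)4- is the conjugate base of the weak acid B(OH)3.
Ka = 10^(−9.24) = 5.75 × 10^-10
Kb = Kw/Ka = 1.0×10^-14 / 5.75 × 10^-10 = 1.74 × 10^-5
Kb = x²/(0.0997 − x) = 1.74 × 10^-5
Neglecting x in the denominator: x = √(1.74 × 10^-5 × 0.0997) = 1.32 × 10^-3 M
pOH = 2.88, so pH = 14.00 − pOH = 11.12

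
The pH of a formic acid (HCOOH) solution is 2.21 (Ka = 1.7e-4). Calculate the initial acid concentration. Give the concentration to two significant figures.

[H+] = 10^(-2.21) = 6.17 × 10^-3 M = x
Ka = x²/(C₀ − x) ⇒ C₀ = x + x²/Ka
C₀ = 6.17 × 10^-3 + (6.17 × 10^-3)²/(1.7 × 10^-4) = 2.30 × 10^-1 M

C₀ = 2.3 × 10^-1 M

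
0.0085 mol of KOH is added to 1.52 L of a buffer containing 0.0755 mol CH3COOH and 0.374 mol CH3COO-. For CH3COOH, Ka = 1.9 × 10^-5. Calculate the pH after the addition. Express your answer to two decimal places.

After neutralization: n(CH3COOH) = 0.067 mol, n(CH3COO-) = 0.383 mol.
pKa = −log(1.9 × 10^-5) = 4.721
pH = pKa + log(n_CH3COO-/n_CH3COOH) = 4.721 + log(0.383/0.067) = 4.721 + (+0.757)

pH = 5.48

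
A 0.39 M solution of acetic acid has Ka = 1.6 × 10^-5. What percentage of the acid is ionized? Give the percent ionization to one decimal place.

CH3COOH ⇌ CH3COO- + H+; let x = [H+] at equilibrium.
x ≈ √(Ka·C₀) = √(1.6 × 10^-5 × 0.39) = 2.50 × 10^-3 M
Fraction ionized = 2.50 × 10^-3 / 0.39 = 0.0064 → 0.6%

0.6%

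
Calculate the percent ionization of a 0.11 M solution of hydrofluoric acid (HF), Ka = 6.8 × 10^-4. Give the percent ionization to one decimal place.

7.6%

HF ⇌ F- + H+; let x = [H+] at equilibrium.
Solve x² + 0.00068x − 7.48e-05 = 0 → x = 8.32 × 10^-3 M
Fraction ionized = 8.32 × 10^-3 / 0.11 = 0.0756 → 7.6%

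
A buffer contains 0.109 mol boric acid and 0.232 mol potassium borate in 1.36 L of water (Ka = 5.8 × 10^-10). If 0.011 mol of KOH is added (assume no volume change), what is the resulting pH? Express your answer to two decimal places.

After neutralization: n(B(OH)3) = 0.098 mol, n(B(OH)4-) = 0.243 mol.
pKa = −log(5.8 × 10^-10) = 9.237
Henderson–Hasselbalch with mole ratio 0.243/0.098: pH = 9.237 + (+0.394)

pH = 9.63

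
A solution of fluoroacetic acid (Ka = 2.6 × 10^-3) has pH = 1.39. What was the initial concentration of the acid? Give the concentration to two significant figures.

C₀ = 6.8 × 10^-1 M

[H+] = 10^(-1.39) = 4.07 × 10^-2 M = x
Ka = x²/(C₀ − x) ⇒ C₀ = x + x²/Ka
C₀ = 4.07 × 10^-2 + (4.07 × 10^-2)²/(2.6 × 10^-3) = 6.78 × 10^-1 M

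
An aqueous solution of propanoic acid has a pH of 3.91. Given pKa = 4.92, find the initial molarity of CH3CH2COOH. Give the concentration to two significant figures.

C₀ = 1.4 × 10^-3 M

[H+] = 10^(-3.91) = 1.23 × 10^-4 M = x
Ka = 10^(−4.92) = 1.20 × 10^-5
Ka = x²/(C₀ − x) ⇒ C₀ = x + x²/Ka
C₀ = 1.23 × 10^-4 + (1.23 × 10^-4)²/(1.20 × 10^-5) = 1.38 × 10^-3 M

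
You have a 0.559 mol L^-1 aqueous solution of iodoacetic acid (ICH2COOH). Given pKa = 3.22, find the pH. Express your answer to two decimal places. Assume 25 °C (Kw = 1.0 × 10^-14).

pH = 1.74

ICH2COOH ⇌ ICH2COO- + H+
Ka = 10^(−3.22) = 6.03 × 10^-4
Ka = x²/(0.559 − x) = 6.03 × 10^-4
Neglecting x in the denominator: x = √(6.03 × 10^-4 × 0.559) = 1.84 × 10^-2 M
(x/C₀ = 3.3% < 5%, so the approximation holds.)
pH = −log(1.84 × 10^-2) = 1.74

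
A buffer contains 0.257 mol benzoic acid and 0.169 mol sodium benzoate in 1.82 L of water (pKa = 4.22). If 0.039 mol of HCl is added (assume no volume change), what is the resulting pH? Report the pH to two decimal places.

pH = 3.86

Added H+ converts C6H5COO- to C6H5COOH: C6H5COOH → 0.296 mol, C6H5COO- → 0.13 mol.
pH = pKa + log(n_C6H5COO-/n_C6H5COOH) = 4.22 + log(0.13/0.296) = 4.22 + (-0.357)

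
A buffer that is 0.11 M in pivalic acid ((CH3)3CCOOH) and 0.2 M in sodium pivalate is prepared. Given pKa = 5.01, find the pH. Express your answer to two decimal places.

pH = 5.27

pH = pKa + log([A⁻]/[HA]) = 5.01 + log(0.2/0.11)
pH = 5.01 + (+0.260) = 5.27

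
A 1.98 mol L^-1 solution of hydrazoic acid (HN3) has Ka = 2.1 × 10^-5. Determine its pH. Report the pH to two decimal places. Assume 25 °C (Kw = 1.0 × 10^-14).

HN3 ⇌ N3- + H+
From the ICE table, Ka = x²/(1.98 − x) = 2.1 × 10^-5.
Neglecting x in the denominator: x = √(2.1 × 10^-5 × 1.98) = 6.45 × 10^-3 M
pH = −log[H+] = −log(6.45 × 10^-3) = 2.19

pH = 2.19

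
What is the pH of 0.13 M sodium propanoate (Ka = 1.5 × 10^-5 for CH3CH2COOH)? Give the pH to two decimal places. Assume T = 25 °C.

CH3CH2COO- is the conjugate base of the weak acid CH3CH2COOH.
Kb = Kw/Ka = 1.0×10^-14 / 1.5 × 10^-5 = 6.67 × 10^-10
Let x = [OH-] at equilibrium. Kb = x²/(0.13 − x).
Assume x ≪ 0.13: x ≈ √(6.67 × 10^-10 × 0.13) = 9.31 × 10^-6 M
pOH = −log(9.31 × 10^-6) = 5.03; pH = 14.00 − 5.03 = 8.97

pH = 8.97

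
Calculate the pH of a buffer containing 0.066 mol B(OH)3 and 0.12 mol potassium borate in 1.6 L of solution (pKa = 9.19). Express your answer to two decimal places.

pH = 9.45

pH = pKa + log([A⁻]/[HA]) = 9.19 + log(0.12/0.066)
pH = 9.19 + (+0.260) = 9.45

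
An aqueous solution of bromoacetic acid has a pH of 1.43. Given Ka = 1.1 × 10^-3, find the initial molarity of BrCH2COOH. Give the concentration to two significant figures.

[H+] = 10^(-1.43) = 3.72 × 10^-2 M = x
Ka = x²/(C₀ − x) ⇒ C₀ = x + x²/Ka
C₀ = 3.72 × 10^-2 + (3.72 × 10^-2)²/(1.1 × 10^-3) = 1.30 M

C₀ = 1.3 M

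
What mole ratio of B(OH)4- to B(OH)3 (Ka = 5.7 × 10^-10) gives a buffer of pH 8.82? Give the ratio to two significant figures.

ratio = 0.38

pKa = -log(5.7 × 10^-10) = 9.244
pH = pKa + log(r) ⇒ log(r) = 8.82 − 9.244 = -0.424
r = [B(OH)4-]/[B(OH)3] = 10^(-0.424) = 0.377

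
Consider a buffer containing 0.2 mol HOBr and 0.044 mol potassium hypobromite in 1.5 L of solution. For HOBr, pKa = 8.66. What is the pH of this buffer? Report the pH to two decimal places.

pH = 8.00

Using pH = pKa + log([base]/[acid]) with [base]/[acid] = 0.044/0.2:
pH = 8.66 + (-0.658) = 8.00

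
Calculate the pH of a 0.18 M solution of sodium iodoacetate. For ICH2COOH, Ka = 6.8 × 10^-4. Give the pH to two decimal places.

ICH2COO- is the conjugate base of the weak acid ICH2COOH.
Kb = Kw/Ka = 1.0×10^-14 / 6.8 × 10^-4 = 1.47 × 10^-11
Let x = [OH-] at equilibrium. Kb = x²/(0.18 − x).
Neglecting x in the denominator: x = √(1.47 × 10^-11 × 0.18) = 1.63 × 10^-6 M
pOH = −log(1.63 × 10^-6) = 5.79; pH = 14.00 − 5.79 = 8.21

pH = 8.21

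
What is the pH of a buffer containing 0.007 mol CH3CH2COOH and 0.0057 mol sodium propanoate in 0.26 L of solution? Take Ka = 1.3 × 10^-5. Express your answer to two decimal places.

pKa = −log(1.3 × 10^-5) = 4.886
Henderson–Hasselbalch: pH = pKa + log([CH3CH2COO-]/[CH3CH2COOH]) = 4.886 + log(0.0057/0.007)
pH = 4.886 + (-0.089) = 4.80

pH = 4.80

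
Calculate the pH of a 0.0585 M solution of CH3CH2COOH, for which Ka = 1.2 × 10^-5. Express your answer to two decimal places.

pH = 3.08

CH3CH2COOH ⇌ CH3CH2COO- + H+
Ka = x²/(0.0585 − x) = 1.2 × 10^-5
Neglecting x in the denominator: x = √(1.2 × 10^-5 × 0.0585) = 8.38 × 10^-4 M
(x/C₀ = 1.4% < 5%, so the approximation holds.)
pH = −log(8.38 × 10^-4) = 3.08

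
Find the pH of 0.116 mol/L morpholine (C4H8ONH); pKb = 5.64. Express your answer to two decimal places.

pH = 10.71

C4H8ONH + H2O ⇌ C4H8ONH2+ + OH-
Kb = 10^(−5.64) = 2.29 × 10^-6
Kb = [OH-]²/(0.116 − [OH-]) = 2.29 × 10^-6
Since Kb ≪ C₀, [OH-] ≈ √(Kb·C₀) = 5.15 × 10^-4 M.
Check: 0.44% ionized — well under 5%, approximation valid.
pOH = −log(5.15 × 10^-4) = 3.29; pH = 14.00 − 3.29 = 10.71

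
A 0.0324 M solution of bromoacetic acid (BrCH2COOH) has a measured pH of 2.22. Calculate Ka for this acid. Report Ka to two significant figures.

[H+] = 10^(-2.22) = 6.03 × 10^-3 M
At equilibrium [HA] = 0.0324 − 6.03 × 10^-3 = 2.64 × 10^-2 M
Ka = [H+][A-]/[HA] = (6.03 × 10^-3)² / 2.64 × 10^-2 = 1.4 × 10^-3

Ka = 1.4 × 10^-3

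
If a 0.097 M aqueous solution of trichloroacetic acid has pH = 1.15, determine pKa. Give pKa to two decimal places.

pKa = 0.72

[H+] = 10^(-1.15) = 7.08 × 10^-2 M
At equilibrium [HA] = 0.097 − 7.08 × 10^-2 = 2.62 × 10^-2 M
Ka = [H+][A-]/[HA] = (7.08 × 10^-2)² / 2.62 × 10^-2 = 1.91 × 10^-1
pKa = -log(1.91 × 10^-1) = 0.72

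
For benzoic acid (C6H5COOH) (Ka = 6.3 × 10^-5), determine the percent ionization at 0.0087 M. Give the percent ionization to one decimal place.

C6H5COOH ⇌ C6H5COO- + H+; let x = [H+] at equilibrium.
Ka = x²/(C₀ − x); solving the quadratic gives x = 7.10 × 10^-4 M.
Fraction ionized = 7.10 × 10^-4 / 0.0087 = 0.0816 → 8.2%

8.2%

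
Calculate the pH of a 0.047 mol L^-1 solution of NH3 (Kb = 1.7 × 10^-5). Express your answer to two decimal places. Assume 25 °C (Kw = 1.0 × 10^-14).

pH = 10.95

NH3 + H2O ⇌ NH4+ + OH-
Let x = [OH-] at equilibrium. Kb = x²/(0.047 − x).
Since Kb ≪ C₀, x ≈ √(Kb·C₀) = 8.94 × 10^-4 M.
pOH = −log(8.94 × 10^-4) = 3.05; pH = 14.00 − 3.05 = 10.95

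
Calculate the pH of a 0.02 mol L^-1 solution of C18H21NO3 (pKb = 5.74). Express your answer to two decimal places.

pH = 10.28

C18H21NO3 + H2O ⇌ C18H22NO3+ + OH-
Kb = 10^(−5.74) = 1.82 × 10^-6
Kb = x²/(0.02 − x) = 1.82 × 10^-6
Since Kb ≪ C₀, x ≈ √(Kb·C₀) = 1.91 × 10^-4 M.
(x/C₀ = 0.95% < 5%, so the approximation holds.)
pOH = 3.72, so pH = 14.00 − pOH = 10.28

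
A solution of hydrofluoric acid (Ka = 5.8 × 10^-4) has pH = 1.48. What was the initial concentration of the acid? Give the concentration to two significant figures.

C₀ = 1.9 M

[H+] = 10^(-1.48) = 3.31 × 10^-2 M = x
Ka = x²/(C₀ − x) ⇒ C₀ = x + x²/Ka
C₀ = 3.31 × 10^-2 + (3.31 × 10^-2)²/(5.8 × 10^-4) = 1.92 M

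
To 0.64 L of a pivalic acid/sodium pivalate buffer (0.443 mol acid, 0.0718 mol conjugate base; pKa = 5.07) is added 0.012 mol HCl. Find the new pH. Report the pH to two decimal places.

pH = 4.19

After neutralization: n((CH3)3CCOOH) = 0.455 mol, n((CH3)3CCOO-) = 0.0598 mol.
pH = pKa + log(n_(CH3)3CCOO-/n_(CH3)3CCOOH) = 5.07 + log(0.0598/0.455) = 5.07 + (-0.881)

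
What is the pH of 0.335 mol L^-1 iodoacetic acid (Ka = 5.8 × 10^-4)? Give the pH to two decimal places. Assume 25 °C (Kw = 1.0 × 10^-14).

pH = 1.86

ICH2COOH ⇌ ICH2COO- + H+
From the ICE table, Ka = [H+]²/(0.335 − [H+]) = 5.8 × 10^-4.
Since Ka ≪ C₀, [H+] ≈ √(Ka·C₀) = 1.39 × 10^-2 M.
Check: 4.2% ionized — well under 5%, approximation valid.
pH = −log(1.39 × 10^-2) = 1.86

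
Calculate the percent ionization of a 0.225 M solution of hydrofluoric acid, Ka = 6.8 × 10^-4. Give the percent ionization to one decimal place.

5.3%

HF ⇌ F- + H+; let x = [H+] at equilibrium.
Solve x² + 0.00068x − 0.000153 = 0 → x = 1.20 × 10^-2 M
Fraction ionized = 1.20 × 10^-2 / 0.225 = 0.0533 → 5.3%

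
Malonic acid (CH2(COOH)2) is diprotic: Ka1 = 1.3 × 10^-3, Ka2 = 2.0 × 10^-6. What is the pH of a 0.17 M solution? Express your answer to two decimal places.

Ka1 ≫ Ka2, so treat the first dissociation as the only significant source of H+.
Ka1 = x²/(0.17 − x) = 1.3 × 10^-3
Solving the quadratic: x = (−Ka1 + √(Ka1² + 4·Ka1·C₀))/2 = 1.42 × 10^-2 M
pH = −log(1.42 × 10^-2) = 1.85

pH = 1.85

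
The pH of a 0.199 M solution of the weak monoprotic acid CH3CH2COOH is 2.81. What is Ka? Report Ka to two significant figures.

Ka = 1.2 × 10^-5

[H+] = 10^(-2.81) = 1.55 × 10^-3 M
At equilibrium [HA] = 0.199 − 1.55 × 10^-3 = 1.97 × 10^-1 M
Ka = [H+][A-]/[HA] = (1.55 × 10^-3)² / 1.97 × 10^-1 = 1.2 × 10^-5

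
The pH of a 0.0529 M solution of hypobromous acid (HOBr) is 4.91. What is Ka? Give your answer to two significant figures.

Ka = 2.9 × 10^-9

[H+] = 10^(-4.91) = 1.23 × 10^-5 M
At equilibrium [HA] = 0.0529 − 1.23 × 10^-5 = 5.29 × 10^-2 M
Ka = [H+][A-]/[HA] = (1.23 × 10^-5)² / 5.29 × 10^-2 = 2.9 × 10^-9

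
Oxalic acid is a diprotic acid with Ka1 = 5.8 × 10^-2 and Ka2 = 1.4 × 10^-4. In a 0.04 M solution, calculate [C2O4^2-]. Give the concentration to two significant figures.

First ionization gives [H+] ≈ [HC2O4-] = 2.72 × 10^-2 M.
Second step: Ka2 = [H+][C2O4^2-]/[HC2O4-] ≈ [C2O4^2-] (since [H+] ≈ [HC2O4-]).
So [C2O4^2-] ≈ Ka2.

1.4 × 10^-4 M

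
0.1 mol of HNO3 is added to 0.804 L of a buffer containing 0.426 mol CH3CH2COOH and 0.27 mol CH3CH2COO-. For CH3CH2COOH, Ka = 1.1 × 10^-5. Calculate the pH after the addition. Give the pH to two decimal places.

Added H+ converts CH3CH2COO- to CH3CH2COOH: CH3CH2COOH → 0.526 mol, CH3CH2COO- → 0.17 mol.
pKa = −log(1.1 × 10^-5) = 4.959
pH = pKa + log([A⁻]/[HA]) = 4.959 + log(0.17/0.526) = 4.959 -0.491

pH = 4.47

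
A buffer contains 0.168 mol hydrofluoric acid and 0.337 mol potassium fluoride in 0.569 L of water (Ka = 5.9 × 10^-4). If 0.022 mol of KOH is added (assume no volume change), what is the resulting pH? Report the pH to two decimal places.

OH- converts HF to F-: HF → 0.146 mol, F- → 0.359 mol.
pKa = −log(5.9 × 10^-4) = 3.229
pH = pKa + log([A⁻]/[HA]) = 3.229 + log(0.359/0.146) = 3.229 +0.391

pH = 3.62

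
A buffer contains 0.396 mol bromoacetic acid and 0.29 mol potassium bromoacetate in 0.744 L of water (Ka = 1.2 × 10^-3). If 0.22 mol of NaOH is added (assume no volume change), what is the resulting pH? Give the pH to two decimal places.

pH = 3.38

After neutralization: n(BrCH2COOH) = 0.176 mol, n(BrCH2COO-) = 0.51 mol.
pKa = −log(1.2 × 10^-3) = 2.921
Henderson–Hasselbalch with mole ratio 0.51/0.176: pH = 2.921 + (+0.462)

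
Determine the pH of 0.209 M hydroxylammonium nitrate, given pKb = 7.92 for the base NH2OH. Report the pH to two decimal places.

pH = 3.38

NH3OH+ is the conjugate acid of the weak base NH2OH.
Kb = 10^(−7.92) = 1.20 × 10^-8
Ka = Kw/Kb = 1.0×10^-14 / 1.20 × 10^-8 = 8.33 × 10^-7
Ka = x²/(0.209 − x) = 8.33 × 10^-7
Since Ka ≪ C₀, x ≈ √(Ka·C₀) = 4.17 × 10^-4 M.
(x/C₀ = 0.2% < 5%, so the approximation holds.)
pH = −log[H+] = −log(4.17 × 10^-4) = 3.38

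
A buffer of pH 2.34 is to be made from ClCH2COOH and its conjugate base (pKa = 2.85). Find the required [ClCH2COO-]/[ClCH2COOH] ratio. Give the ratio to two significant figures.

ratio = 0.31

pH = pKa + log(r) ⇒ log(r) = 2.34 − 2.85 = -0.51
r = [ClCH2COO-]/[ClCH2COOH] = 10^(-0.51) = 0.309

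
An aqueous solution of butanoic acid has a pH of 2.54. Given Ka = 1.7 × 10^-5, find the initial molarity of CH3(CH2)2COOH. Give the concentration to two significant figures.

C₀ = 4.9 × 10^-1 M

[H+] = 10^(-2.54) = 2.88 × 10^-3 M = x
Ka = x²/(C₀ − x) ⇒ C₀ = x + x²/Ka
C₀ = 2.88 × 10^-3 + (2.88 × 10^-3)²/(1.7 × 10^-5) = 4.91 × 10^-1 M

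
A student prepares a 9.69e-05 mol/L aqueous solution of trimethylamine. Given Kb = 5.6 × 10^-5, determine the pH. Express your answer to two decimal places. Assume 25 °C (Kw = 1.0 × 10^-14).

pH = 9.71

(CH3)3N + H2O ⇌ (CH3)3NH+ + OH-
Kb = x²/(9.69e-05 − x) = 5.6 × 10^-5
Here C₀/Kb ≈ 1.73, so the small-x approximation fails. Use the quadratic:
x = [−5.6e-05 + √(5.6e-05² + 2.17e-08)]/2 = 5.08 × 10^-5 M
pOH = 4.29, so pH = 14.00 − pOH = 9.71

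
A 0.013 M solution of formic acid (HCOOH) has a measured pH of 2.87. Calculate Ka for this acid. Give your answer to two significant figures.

Ka = 1.6 × 10^-4

[H+] = 10^(-2.87) = 1.35 × 10^-3 M
At equilibrium [HA] = 0.013 − 1.35 × 10^-3 = 1.16 × 10^-2 M
Ka = [H+][A-]/[HA] = (1.35 × 10^-3)² / 1.16 × 10^-2 = 1.6 × 10^-4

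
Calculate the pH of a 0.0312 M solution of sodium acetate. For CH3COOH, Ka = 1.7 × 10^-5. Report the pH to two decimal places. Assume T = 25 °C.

CH3COO- is the conjugate base of the weak acid CH3COOH.
Kb = Kw/Ka = 1.0×10^-14 / 1.7 × 10^-5 = 5.88 × 10^-10
Kb = x²/(0.0312 − x) = 5.88 × 10^-10
Assume x ≪ 0.0312: x ≈ √(5.88 × 10^-10 × 0.0312) = 4.28 × 10^-6 M
Check: 0.014% ionized — well under 5%, approximation valid.
pOH = 5.37, so pH = 14.00 − pOH = 8.63

pH = 8.63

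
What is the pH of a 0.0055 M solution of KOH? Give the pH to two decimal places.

KOH is a strong base; [OH-] = 0.0055 M.
pOH = -log(0.0055) = 2.26
pH = 14.00 - 2.26 = 11.74

pH = 11.74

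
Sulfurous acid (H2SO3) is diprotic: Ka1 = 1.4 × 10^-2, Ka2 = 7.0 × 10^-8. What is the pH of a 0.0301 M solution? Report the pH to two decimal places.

pH = 1.83

Ka1 ≫ Ka2, so treat the first dissociation as the only significant source of H+.
Ka1 = x²/(0.0301 − x) = 1.4 × 10^-2
Solving the quadratic: x = (−Ka1 + √(Ka1² + 4·Ka1·C₀))/2 = 1.47 × 10^-2 M
pH = −log(1.47 × 10^-2) = 1.83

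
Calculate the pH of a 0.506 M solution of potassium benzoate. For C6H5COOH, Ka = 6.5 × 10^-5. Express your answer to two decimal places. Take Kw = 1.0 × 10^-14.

C6H5COO- is the conjugate base of the weak acid C6H5COOH.
Kb = Kw/Ka = 1.0×10^-14 / 6.5 × 10^-5 = 1.54 × 10^-10
Kb = x²/(0.506 − x) = 1.54 × 10^-10
Assume x ≪ 0.506: x ≈ √(1.54 × 10^-10 × 0.506) = 8.83 × 10^-6 M
pOH = −log(8.83 × 10^-6) = 5.05; pH = 14.00 − 5.05 = 8.95

pH = 8.95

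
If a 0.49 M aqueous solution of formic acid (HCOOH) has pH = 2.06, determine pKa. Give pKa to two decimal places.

pKa = 3.80

[H+] = 10^(-2.06) = 8.71 × 10^-3 M
At equilibrium [HA] = 0.49 − 8.71 × 10^-3 = 4.81 × 10^-1 M
Ka = [H+][A-]/[HA] = (8.71 × 10^-3)² / 4.81 × 10^-1 = 1.58 × 10^-4
pKa = -log(1.58 × 10^-4) = 3.80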